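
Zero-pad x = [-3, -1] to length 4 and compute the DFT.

Original 2-point DFT: [-4, -2]
Zero-padded 4-point DFT provides frequency interpolation.

DFT_4([x, 0, ...]) = [-4, -3+1i, -2, -3-1i]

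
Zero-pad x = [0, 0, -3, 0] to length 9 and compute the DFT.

Original 4-point DFT: [-3, 3, -3, 3]
Zero-padded 9-point DFT provides frequency interpolation.

DFT_9([x, 0, ...]) = [-3, -0.5209+2.9544i, 2.8191+1.0261i, 1.5000-2.5981i, -2.2981-1.9284i, -2.2981+1.9284i, 1.5000+2.5981i, 2.8191-1.0261i, -0.5209-2.9544i]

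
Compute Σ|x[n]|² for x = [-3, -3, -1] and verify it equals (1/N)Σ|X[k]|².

Time domain:
Σ|x[n]|² = |-3|² + |-3|² + |-1|² = 19.0000

Frequency domain:
(1/3)Σ|X[k]|² = (1/3)(|-7|² + |-1.0000+1.7321i|² + |-1.0000-1.7321i|²) = (1/3)·57.0000 = 19.0000

Both sides agree, confirming Parseval's theorem.

Σ|x[n]|² = (1/N)Σ|X[k]|² = 19.0000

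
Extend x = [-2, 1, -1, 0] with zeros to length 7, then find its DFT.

Original 4-point DFT: [-2, -1-1i, -4, -1+1i]
Zero-padded 7-point DFT provides frequency interpolation.

DFT_7([x, 0, ...]) = [-2, -1.1540+0.1931i, -1.3216-1.4088i, -3.5245-1.2157i, -3.5245+1.2157i, -1.3216+1.4088i, -1.1540-0.1931i]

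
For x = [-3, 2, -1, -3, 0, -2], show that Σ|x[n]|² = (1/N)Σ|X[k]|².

Time domain:
Σ|x[n]|² = |-3|² + |2|² + |-1|² + |-3|² + |0|² + |-2|² = 27.0000

Frequency domain:
(1/6)Σ|X[k]|² = (1/6)(|-7|² + |0.5000-2.5981i|² + |-5.5000-4.3301i|² + |-1|² + |-5.5000+4.3301i|² + |0.5000+2.5981i|²) = (1/6)·162.0000 = 27.0000

Both sides agree, confirming Parseval's theorem.

Σ|x[n]|² = (1/N)Σ|X[k]|² = 27.0000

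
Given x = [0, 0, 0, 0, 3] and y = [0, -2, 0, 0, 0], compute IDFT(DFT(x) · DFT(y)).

(x ⊛ y)[n] = Σ(m=0 to 4) x[m] · y[(n-m) mod 5]

Computing each output sample:
(x ⊛ y)[0] = -6
(x ⊛ y)[1] = 0
(x ⊛ y)[2] = 0
(x ⊛ y)[3] = 0
(x ⊛ y)[4] = 0

x ⊛ y = [-6, 0, 0, 0, 0]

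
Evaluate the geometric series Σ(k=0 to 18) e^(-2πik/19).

Sum of all nth roots of unity equals 0 for n > 1 (geometric series with r ≠ 1).

0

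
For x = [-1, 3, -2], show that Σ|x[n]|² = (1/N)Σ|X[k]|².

Time domain:
Σ|x[n]|² = |-1|² + |3|² + |-2|² = 14.0000

Frequency domain:
(1/3)Σ|X[k]|² = (1/3)(|0|² + |-1.5000-4.3301i|² + |-1.5000+4.3301i|²) = (1/3)·42.0000 = 14.0000

Both sides agree, confirming Parseval's theorem.

Σ|x[n]|² = (1/N)Σ|X[k]|² = 14.0000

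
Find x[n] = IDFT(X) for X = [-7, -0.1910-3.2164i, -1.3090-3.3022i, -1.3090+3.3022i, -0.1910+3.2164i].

x[n] = (1/5) Σ(k=0 to 4) X[k] · e^(2πikn/5)

Computing each x[n]:
x[0] = -2
x[1] = 1
x[2] = -2
x[3] = -1
x[4] = -3

x = [-2, 1, -2, -1, -3]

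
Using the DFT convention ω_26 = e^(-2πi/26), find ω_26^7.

ω_26^7 = e^(-2πi·7/26)
= cos(-2π·7/26) + i·sin(-2π·7/26)
= cos(-14π/26) + i·sin(-14π/26)

ω_26^7 = cos(-14π/26) + i·sin(-14π/26) = -0.1205-0.9927i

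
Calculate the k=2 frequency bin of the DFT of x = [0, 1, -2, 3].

X[2] = Σ(n=0 to 3) x[n] · ω_4^(2n) where ω_4 = e^(-2πi/4)
= (0)·ω_4^0 + (1)·ω_4^2 + (-2)·ω_4^4 + (3)·ω_4^6

X[2] = -6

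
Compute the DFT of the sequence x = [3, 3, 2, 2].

X[k] = Σ(n=0 to 3) x[n] · ω_4^(nk)
where ω_4 = e^(-2πi/4)

Computing each X[k]:
X[0] = 10
X[1] = 1-1i
X[2] = 0
X[3] = 1+1i

X = [10, 1-1i, 0, 1+1i]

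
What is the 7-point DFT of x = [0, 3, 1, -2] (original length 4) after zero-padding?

Original 4-point DFT: [2, -1-5i, 0, -1+5i]
Zero-padded 7-point DFT provides frequency interpolation.

DFT_7([x, 0, ...]) = [2, 3.4499-2.4527i, -2.8155-4.0546i, -1.6344+1.4300i, -1.6344-1.4300i, -2.8155+4.0546i, 3.4499+2.4527i]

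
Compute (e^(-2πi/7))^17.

Since ω_7^7 = 1, powers reduce modulo 7.
17 mod 7 = 3
So ω_7^17 = ω_7^3 = e^(-2πi·3/7)

ω_7^17 = ω_7^3 = -0.9010-0.4339i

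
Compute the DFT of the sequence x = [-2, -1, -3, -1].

X[k] = Σ(n=0 to 3) x[n] · ω_4^(nk)
where ω_4 = e^(-2πi/4)

Computing each X[k]:
X[0] = -7
X[1] = 1
X[2] = -3
X[3] = 1

X = [-7, 1, -3, 1]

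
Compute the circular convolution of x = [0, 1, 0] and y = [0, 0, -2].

(x ⊛ y)[n] = Σ(m=0 to 2) x[m] · y[(n-m) mod 3]

Computing each output sample:
(x ⊛ y)[0] = -2
(x ⊛ y)[1] = 0
(x ⊛ y)[2] = 0

x ⊛ y = [-2, 0, 0]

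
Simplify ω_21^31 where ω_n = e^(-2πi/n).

Since ω_21^21 = 1, powers reduce modulo 21.
31 mod 21 = 10
So ω_21^31 = ω_21^10 = e^(-2πi·10/21)

ω_21^31 = ω_21^10 = -0.9888-0.1490i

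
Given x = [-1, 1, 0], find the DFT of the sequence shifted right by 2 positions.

Time shift by 2: X_shifted[k] = ω_3^(2k) · X[k]
Shifted x = [1, 0, -1]

DFT(x[n-2]) = [0, 1.5000-0.8660i, 1.5000+0.8660i]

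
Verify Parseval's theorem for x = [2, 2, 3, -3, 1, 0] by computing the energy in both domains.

Time domain:
Σ|x[n]|² = |2|² + |2|² + |3|² + |-3|² + |1|² + |0|² = 27.0000

Frequency domain:
(1/6)Σ|X[k]|² = (1/6)(|5|² + |4.0000-3.4641i|² + |-4|² + |7|² + |-4|² + |4.0000+3.4641i|²) = (1/6)·162.0000 = 27.0000

Both sides agree, confirming Parseval's theorem.

Σ|x[n]|² = (1/N)Σ|X[k]|² = 27.0000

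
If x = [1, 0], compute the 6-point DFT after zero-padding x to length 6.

Original 2-point DFT: [1, 1]
Zero-padded 6-point DFT provides frequency interpolation.

DFT_6([x, 0, ...]) = [1, 1, 1, 1, 1, 1]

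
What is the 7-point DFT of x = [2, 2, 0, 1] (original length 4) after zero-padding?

Original 4-point DFT: [5, 2-1i, -1, 2+1i]
Zero-padded 7-point DFT provides frequency interpolation.

DFT_7([x, 0, ...]) = [5, 2.3460-1.9975i, 2.1784-1.1680i, -0.0245-1.8427i, -0.0245+1.8427i, 2.1784+1.1680i, 2.3460+1.9975i]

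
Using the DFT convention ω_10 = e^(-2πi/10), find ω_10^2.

ω_10^2 = e^(-2πi·2/10)
= cos(-2π·2/10) + i·sin(-2π·2/10)
= cos(-4π/10) + i·sin(-4π/10)

ω_10^2 = cos(-4π/10) + i·sin(-4π/10) = 0.3090-0.9511i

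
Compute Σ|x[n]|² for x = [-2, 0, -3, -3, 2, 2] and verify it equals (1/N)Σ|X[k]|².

Time domain:
Σ|x[n]|² = |-2|² + |0|² + |-3|² + |-3|² + |2|² + |2|² = 30.0000

Frequency domain:
(1/6)Σ|X[k]|² = (1/6)(|-4|² + |2.5000+6.0622i|² + |-5.5000-2.5981i|² + |-2|² + |-5.5000+2.5981i|² + |2.5000-6.0622i|²) = (1/6)·180.0000 = 30.0000

Both sides agree, confirming Parseval's theorem.

Σ|x[n]|² = (1/N)Σ|X[k]|² = 30.0000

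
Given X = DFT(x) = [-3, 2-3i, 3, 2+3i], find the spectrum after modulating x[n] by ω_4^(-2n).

Modulation property: DFT(ω_4^(-2n)·x[n]) = X[(k-2) mod 4], so circularly shift X by 2 positions.

X[k-2] = [3, 2+3i, -3, 2-3i]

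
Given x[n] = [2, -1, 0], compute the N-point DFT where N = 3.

X[k] = Σ(n=0 to 2) x[n] · ω_3^(nk)
where ω_3 = e^(-2πi/3)

Computing each X[k]:
X[0] = 1
X[1] = 2.5000+0.8660i
X[2] = 2.5000-0.8660i

X = [1, 2.5000+0.8660i, 2.5000-0.8660i]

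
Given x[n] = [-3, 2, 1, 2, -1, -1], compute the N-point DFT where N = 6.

X[k] = Σ(n=0 to 5) x[n] · ω_6^(nk)
where ω_6 = e^(-2πi/6)

Computing each X[k]:
X[0] = 0
X[1] = -4.5000-4.3301i
X[2] = -1.5000-0.8660i
X[3] = -6
X[4] = -1.5000+0.8660i
X[5] = -4.5000+4.3301i

X = [0, -4.5000-4.3301i, -1.5000-0.8660i, -6, -1.5000+0.8660i, -4.5000+4.3301i]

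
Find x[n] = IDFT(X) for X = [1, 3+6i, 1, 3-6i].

x[n] = (1/4) Σ(k=0 to 3) X[k] · e^(2πikn/4)

Computing each x[n]:
x[0] = 2
x[1] = -3
x[2] = -1
x[3] = 3

x = [2, -3, -1, 3]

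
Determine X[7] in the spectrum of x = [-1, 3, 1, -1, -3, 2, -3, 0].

X[7] = Σ(n=0 to 7) x[n] · ω_8^(7n) where ω_8 = e^(-2πi/8)
= (-1)·ω_8^0 + (3)·ω_8^7 + (1)·ω_8^14 + (-1)·ω_8^21 + (-3)·ω_8^28 + (2)·ω_8^35 + (-3)·ω_8^42 + (0)·ω_8^49

X[7] = 3.4142+4.0000i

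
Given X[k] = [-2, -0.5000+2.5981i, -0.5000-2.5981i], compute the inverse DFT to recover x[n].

x[n] = (1/3) Σ(k=0 to 2) X[k] · e^(2πikn/3)

Computing each x[n]:
x[0] = -1
x[1] = -2
x[2] = 1

x = [-1, -2, 1]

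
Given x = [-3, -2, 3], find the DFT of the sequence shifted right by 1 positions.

Time shift by 1: X_shifted[k] = ω_3^(1k) · X[k]
Shifted x = [3, -3, -2]

DFT(x[n-1]) = [-2, 5.5000+0.8660i, 5.5000-0.8660i]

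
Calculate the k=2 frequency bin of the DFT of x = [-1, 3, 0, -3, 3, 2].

X[2] = Σ(n=0 to 5) x[n] · ω_6^(2n) where ω_6 = e^(-2πi/6)
= (-1)·ω_6^0 + (3)·ω_6^2 + (0)·ω_6^4 + (-3)·ω_6^6 + (3)·ω_6^8 + (2)·ω_6^10

X[2] = -8.0000-3.4641i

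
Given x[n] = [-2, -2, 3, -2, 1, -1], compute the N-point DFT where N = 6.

X[k] = Σ(n=0 to 5) x[n] · ω_6^(nk)
where ω_6 = e^(-2πi/6)

Computing each X[k]:
X[0] = -3
X[1] = -3.5000-0.8660i
X[2] = -4.5000+2.5981i
X[3] = 7
X[4] = -4.5000-2.5981i
X[5] = -3.5000+0.8660i

X = [-3, -3.5000-0.8660i, -4.5000+2.5981i, 7, -4.5000-2.5981i, -3.5000+0.8660i]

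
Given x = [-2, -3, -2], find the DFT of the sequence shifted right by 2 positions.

Time shift by 2: X_shifted[k] = ω_3^(2k) · X[k]
Shifted x = [-3, -2, -2]

DFT(x[n-2]) = [-7, -1, -1]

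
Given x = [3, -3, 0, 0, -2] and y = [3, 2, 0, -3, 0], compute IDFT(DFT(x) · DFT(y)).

(x ⊛ y)[n] = Σ(m=0 to 4) x[m] · y[(n-m) mod 5]

Computing each output sample:
(x ⊛ y)[0] = 5
(x ⊛ y)[1] = -3
(x ⊛ y)[2] = 0
(x ⊛ y)[3] = -9
(x ⊛ y)[4] = 3

x ⊛ y = [5, -3, 0, -9, 3]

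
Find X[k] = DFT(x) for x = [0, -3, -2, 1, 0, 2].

X[k] = Σ(n=0 to 5) x[n] · ω_6^(nk)
where ω_6 = e^(-2πi/6)

Computing each X[k]:
X[0] = -2
X[1] = -0.5000+6.0622i
X[2] = 2.5000+2.5981i
X[3] = -2
X[4] = 2.5000-2.5981i
X[5] = -0.5000-6.0622i

X = [-2, -0.5000+6.0622i, 2.5000+2.5981i, -2, 2.5000-2.5981i, -0.5000-6.0622i]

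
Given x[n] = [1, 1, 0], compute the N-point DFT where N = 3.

X[k] = Σ(n=0 to 2) x[n] · ω_3^(nk)
where ω_3 = e^(-2πi/3)

Computing each X[k]:
X[0] = 2
X[1] = 0.5000-0.8660i
X[2] = 0.5000+0.8660i

X = [2, 0.5000-0.8660i, 0.5000+0.8660i]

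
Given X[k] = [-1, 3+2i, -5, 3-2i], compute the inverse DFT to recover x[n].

x[n] = (1/4) Σ(k=0 to 3) X[k] · e^(2πikn/4)

Computing each x[n]:
x[0] = 0
x[1] = 0
x[2] = -3
x[3] = 2

x = [0, 0, -3, 2]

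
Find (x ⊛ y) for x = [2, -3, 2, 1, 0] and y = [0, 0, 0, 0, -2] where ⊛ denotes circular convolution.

(x ⊛ y)[n] = Σ(m=0 to 4) x[m] · y[(n-m) mod 5]

Computing each output sample:
(x ⊛ y)[0] = 6
(x ⊛ y)[1] = -4
(x ⊛ y)[2] = -2
(x ⊛ y)[3] = 0
(x ⊛ y)[4] = -4

x ⊛ y = [6, -4, -2, 0, -4]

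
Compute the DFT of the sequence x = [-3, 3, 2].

X[k] = Σ(n=0 to 2) x[n] · ω_3^(nk)
where ω_3 = e^(-2πi/3)

Computing each X[k]:
X[0] = 2
X[1] = -5.5000-0.8660i
X[2] = -5.5000+0.8660i

X = [2, -5.5000-0.8660i, -5.5000+0.8660i]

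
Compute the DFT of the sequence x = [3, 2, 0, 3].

X[k] = Σ(n=0 to 3) x[n] · ω_4^(nk)
where ω_4 = e^(-2πi/4)

Computing each X[k]:
X[0] = 8
X[1] = 3+1i
X[2] = -2
X[3] = 3-1i

X = [8, 3+1i, -2, 3-1i]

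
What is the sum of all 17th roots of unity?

Sum of all nth roots of unity equals 0 for n > 1 (geometric series with r ≠ 1).

0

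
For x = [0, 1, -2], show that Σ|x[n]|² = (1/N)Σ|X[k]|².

Time domain:
Σ|x[n]|² = |0|² + |1|² + |-2|² = 5.0000

Frequency domain:
(1/3)Σ|X[k]|² = (1/3)(|-1|² + |0.5000-2.5981i|² + |0.5000+2.5981i|²) = (1/3)·15.0000 = 5.0000

Both sides agree, confirming Parseval's theorem.

Σ|x[n]|² = (1/N)Σ|X[k]|² = 5.0000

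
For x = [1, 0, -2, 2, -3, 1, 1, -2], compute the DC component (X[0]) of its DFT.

X[0] = Σ(n=0 to 7) x[n] · ω_8^0 = Σ x[n]
= (1) + (0) + (-2) + (2) + (-3) + (1) + (1) + (-2)

X[0] = -2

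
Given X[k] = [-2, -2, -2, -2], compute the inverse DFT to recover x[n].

x[n] = (1/4) Σ(k=0 to 3) X[k] · e^(2πikn/4)

Computing each x[n]:
x[0] = -2
x[1] = 0
x[2] = 0
x[3] = 0

x = [-2, 0, 0, 0]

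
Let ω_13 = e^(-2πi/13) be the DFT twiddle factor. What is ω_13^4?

ω_13^4 = e^(-2πi·4/13)
= cos(-2π·4/13) + i·sin(-2π·4/13)
= cos(-8π/13) + i·sin(-8π/13)

ω_13^4 = cos(-8π/13) + i·sin(-8π/13) = -0.3546-0.9350i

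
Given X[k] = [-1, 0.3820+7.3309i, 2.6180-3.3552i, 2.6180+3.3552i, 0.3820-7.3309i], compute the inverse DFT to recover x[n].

x[n] = (1/5) Σ(k=0 to 4) X[k] · e^(2πikn/5)

Computing each x[n]:
x[0] = 1
x[1] = -3
x[2] = -3
x[3] = 3
x[4] = 1

x = [1, -3, -3, 3, 1]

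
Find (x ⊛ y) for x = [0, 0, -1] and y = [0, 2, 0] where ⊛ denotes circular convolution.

(x ⊛ y)[n] = Σ(m=0 to 2) x[m] · y[(n-m) mod 3]

Computing each output sample:
(x ⊛ y)[0] = -2
(x ⊛ y)[1] = 0
(x ⊛ y)[2] = 0

x ⊛ y = [-2, 0, 0]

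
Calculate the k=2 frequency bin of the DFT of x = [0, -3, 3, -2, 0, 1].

X[2] = Σ(n=0 to 5) x[n] · ω_6^(2n) where ω_6 = e^(-2πi/6)
= (0)·ω_6^0 + (-3)·ω_6^2 + (3)·ω_6^4 + (-2)·ω_6^6 + (0)·ω_6^8 + (1)·ω_6^10

X[2] = -2.5000+6.0622i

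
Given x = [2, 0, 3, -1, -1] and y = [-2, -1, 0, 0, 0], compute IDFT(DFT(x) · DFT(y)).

(x ⊛ y)[n] = Σ(m=0 to 4) x[m] · y[(n-m) mod 5]

Computing each output sample:
(x ⊛ y)[0] = -3
(x ⊛ y)[1] = -2
(x ⊛ y)[2] = -6
(x ⊛ y)[3] = -1
(x ⊛ y)[4] = 3

x ⊛ y = [-3, -2, -6, -1, 3]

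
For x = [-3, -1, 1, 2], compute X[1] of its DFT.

X[1] = Σ(n=0 to 3) x[n] · ω_4^(1n) where ω_4 = e^(-2πi/4)
= (-3)·ω_4^0 + (-1)·ω_4^1 + (1)·ω_4^2 + (2)·ω_4^3

X[1] = -4+3i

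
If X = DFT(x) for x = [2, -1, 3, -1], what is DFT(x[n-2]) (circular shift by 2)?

Time shift by 2: X_shifted[k] = ω_4^(2k) · X[k]
Shifted x = [3, -1, 2, -1]

DFT(x[n-2]) = [3, 1, 7, 1]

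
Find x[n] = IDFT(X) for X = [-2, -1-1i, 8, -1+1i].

x[n] = (1/4) Σ(k=0 to 3) X[k] · e^(2πikn/4)

Computing each x[n]:
x[0] = 1
x[1] = -2
x[2] = 2
x[3] = -3

x = [1, -2, 2, -3]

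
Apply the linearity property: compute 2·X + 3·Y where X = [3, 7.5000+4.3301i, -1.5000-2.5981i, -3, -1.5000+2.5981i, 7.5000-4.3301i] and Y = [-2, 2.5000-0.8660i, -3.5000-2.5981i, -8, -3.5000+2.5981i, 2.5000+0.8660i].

By linearity: DFT(2x + 3y) = 2·DFT(x) + 3·DFT(y)
= 2·[3, 7.5000+4.3301i, -1.5000-2.5981i, -3, -1.5000+2.5981i, 7.5000-4.3301i] + 3·[-2, 2.5000-0.8660i, -3.5000-2.5981i, -8, -3.5000+2.5981i, 2.5000+0.8660i]

Computing element-wise:
Z[0] = 2·(3) + 3·(-2) = 0
Z[1] = 2·(7.5000+4.3301i) + 3·(2.5000-0.8660i) = 22.5000+6.0622i
Z[2] = 2·(-1.5000-2.5981i) + 3·(-3.5000-2.5981i) = -13.5000-12.9905i
Z[3] = 2·(-3) + 3·(-8) = -30
Z[4] = 2·(-1.5000+2.5981i) + 3·(-3.5000+2.5981i) = -13.5000+12.9905i
Z[5] = 2·(7.5000-4.3301i) + 3·(2.5000+0.8660i) = 22.5000-6.0622i

DFT(2x + 3y) = 2·X + 3·Y = [0, 22.5000+6.0622i, -13.5000-12.9905i, -30, -13.5000+12.9905i, 22.5000-6.0622i]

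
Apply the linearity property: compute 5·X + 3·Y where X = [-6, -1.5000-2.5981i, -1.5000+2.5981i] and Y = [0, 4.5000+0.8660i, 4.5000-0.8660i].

By linearity: DFT(5x + 3y) = 5·DFT(x) + 3·DFT(y)
= 5·[-6, -1.5000-2.5981i, -1.5000+2.5981i] + 3·[0, 4.5000+0.8660i, 4.5000-0.8660i]

Computing element-wise:
Z[0] = 5·(-6) + 3·(0) = -30
Z[1] = 5·(-1.5000-2.5981i) + 3·(4.5000+0.8660i) = 6.0000-10.3925i
Z[2] = 5·(-1.5000+2.5981i) + 3·(4.5000-0.8660i) = 6.0000+10.3925i

DFT(5x + 3y) = 5·X + 3·Y = [-30, 6.0000-10.3925i, 6.0000+10.3925i]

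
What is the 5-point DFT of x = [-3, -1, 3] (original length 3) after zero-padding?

Original 3-point DFT: [-1, -4.0000+3.4641i, -4.0000-3.4641i]
Zero-padded 5-point DFT provides frequency interpolation.

DFT_5([x, 0, ...]) = [-1, -5.7361-0.8123i, -1.2639+3.4410i, -1.2639-3.4410i, -5.7361+0.8123i]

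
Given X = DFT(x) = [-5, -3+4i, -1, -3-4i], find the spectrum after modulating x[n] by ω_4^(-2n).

Modulation property: DFT(ω_4^(-2n)·x[n]) = X[(k-2) mod 4], so circularly shift X by 2 positions.

X[k-2] = [-1, -3-4i, -5, -3+4i]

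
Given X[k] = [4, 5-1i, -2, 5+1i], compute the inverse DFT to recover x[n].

x[n] = (1/4) Σ(k=0 to 3) X[k] · e^(2πikn/4)

Computing each x[n]:
x[0] = 3
x[1] = 2
x[2] = -2
x[3] = 1

x = [3, 2, -2, 1]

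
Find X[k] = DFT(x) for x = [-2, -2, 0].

X[k] = Σ(n=0 to 2) x[n] · ω_3^(nk)
where ω_3 = e^(-2πi/3)

Computing each X[k]:
X[0] = -4
X[1] = -1.0000+1.7321i
X[2] = -1.0000-1.7321i

X = [-4, -1.0000+1.7321i, -1.0000-1.7321i]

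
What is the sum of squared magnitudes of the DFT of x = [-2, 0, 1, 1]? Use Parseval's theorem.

Parseval: Σ|x[n]|² = (1/N)Σ|X[k]|², so Σ|X[k]|² = N·Σ|x[n]|² = 4·6.0000

Σ|X[k]|² = N·Σ|x[n]|² = 4·6.0000 = 24.0000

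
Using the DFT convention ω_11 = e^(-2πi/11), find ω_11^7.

ω_11^7 = e^(-2πi·7/11)
= cos(-2π·7/11) + i·sin(-2π·7/11)
= cos(-14π/11) + i·sin(-14π/11)

ω_11^7 = cos(-14π/11) + i·sin(-14π/11) = -0.6549+0.7557i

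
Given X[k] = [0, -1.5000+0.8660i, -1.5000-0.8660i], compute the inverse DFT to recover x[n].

x[n] = (1/3) Σ(k=0 to 2) X[k] · e^(2πikn/3)

Computing each x[n]:
x[0] = -1
x[1] = 0
x[2] = 1

x = [-1, 0, 1]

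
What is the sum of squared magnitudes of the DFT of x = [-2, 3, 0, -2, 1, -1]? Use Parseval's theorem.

Parseval: Σ|x[n]|² = (1/N)Σ|X[k]|², so Σ|X[k]|² = N·Σ|x[n]|² = 6·19.0000

Σ|X[k]|² = N·Σ|x[n]|² = 6·19.0000 = 114.0000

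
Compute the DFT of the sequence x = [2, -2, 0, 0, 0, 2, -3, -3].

X[k] = Σ(n=0 to 7) x[n] · ω_8^(nk)
where ω_8 = e^(-2πi/8)

Computing each X[k]:
X[0] = -4
X[1] = -2.9497-2.2929i
X[2] = 5-3i
X[3] = 6.9497+3.7071i
X[4] = 2
X[5] = 6.9497-3.7071i
X[6] = 5+3i
X[7] = -2.9497+2.2929i

X = [-4, -2.9497-2.2929i, 5-3i, 6.9497+3.7071i, 2, 6.9497-3.7071i, 5+3i, -2.9497+2.2929i]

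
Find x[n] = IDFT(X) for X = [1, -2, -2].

x[n] = (1/3) Σ(k=0 to 2) X[k] · e^(2πikn/3)

Computing each x[n]:
x[0] = -1
x[1] = 1
x[2] = 1

x = [-1, 1, 1]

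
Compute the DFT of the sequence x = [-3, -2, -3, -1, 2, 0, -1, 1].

X[k] = Σ(n=0 to 7) x[n] · ω_8^(nk)
where ω_8 = e^(-2πi/8)

Computing each X[k]:
X[0] = -7
X[1] = -5.0000+4.8284i
X[2] = 3+2i
X[3] = -5.0000+0.8284i
X[4] = -3
X[5] = -5.0000-0.8284i
X[6] = 3-2i
X[7] = -5.0000-4.8284i

X = [-7, -5.0000+4.8284i, 3+2i, -5.0000+0.8284i, -3, -5.0000-0.8284i, 3-2i, -5.0000-4.8284i]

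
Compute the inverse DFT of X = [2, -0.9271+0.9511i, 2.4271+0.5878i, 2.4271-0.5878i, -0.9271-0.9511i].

x[n] = (1/5) Σ(k=0 to 4) X[k] · e^(2πikn/5)

Computing each x[n]:
x[0] = 1
x[1] = -1
x[2] = 1
x[3] = 1
x[4] = 0

x = [1, -1, 1, 1, 0]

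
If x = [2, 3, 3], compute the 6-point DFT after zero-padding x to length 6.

Original 3-point DFT: [8, -1, -1]
Zero-padded 6-point DFT provides frequency interpolation.

DFT_6([x, 0, ...]) = [8, 2.0000-5.1962i, -1, 2, -1, 2.0000+5.1962i]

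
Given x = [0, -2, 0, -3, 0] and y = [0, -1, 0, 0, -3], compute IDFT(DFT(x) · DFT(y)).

(x ⊛ y)[n] = Σ(m=0 to 4) x[m] · y[(n-m) mod 5]

Computing each output sample:
(x ⊛ y)[0] = 6
(x ⊛ y)[1] = 0
(x ⊛ y)[2] = 11
(x ⊛ y)[3] = 0
(x ⊛ y)[4] = 3

x ⊛ y = [6, 0, 11, 0, 3]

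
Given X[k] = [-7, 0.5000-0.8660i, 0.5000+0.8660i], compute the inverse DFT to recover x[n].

x[n] = (1/3) Σ(k=0 to 2) X[k] · e^(2πikn/3)

Computing each x[n]:
x[0] = -2
x[1] = -2
x[2] = -3

x = [-2, -2, -3]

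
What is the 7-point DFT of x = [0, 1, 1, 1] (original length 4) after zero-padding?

Original 4-point DFT: [3, -1, -1, -1]
Zero-padded 7-point DFT provides frequency interpolation.

DFT_7([x, 0, ...]) = [3, -0.5000-2.1906i, -0.5000+0.2408i, -0.5000-0.6270i, -0.5000+0.6270i, -0.5000-0.2408i, -0.5000+2.1906i]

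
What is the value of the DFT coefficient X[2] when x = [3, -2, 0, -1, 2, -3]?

X[2] = Σ(n=0 to 5) x[n] · ω_6^(2n) where ω_6 = e^(-2πi/6)
= (3)·ω_6^0 + (-2)·ω_6^2 + (0)·ω_6^4 + (-1)·ω_6^6 + (2)·ω_6^8 + (-3)·ω_6^10

X[2] = 3.5000-2.5981i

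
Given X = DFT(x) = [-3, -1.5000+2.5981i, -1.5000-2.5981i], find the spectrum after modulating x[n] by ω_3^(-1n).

Modulation property: DFT(ω_3^(-1n)·x[n]) = X[(k-1) mod 3], so circularly shift X by 1 positions.

X[k-1] = [-1.5000-2.5981i, -3, -1.5000+2.5981i]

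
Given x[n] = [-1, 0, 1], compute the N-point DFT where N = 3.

X[k] = Σ(n=0 to 2) x[n] · ω_3^(nk)
where ω_3 = e^(-2πi/3)

Computing each X[k]:
X[0] = 0
X[1] = -1.5000+0.8660i
X[2] = -1.5000-0.8660i

X = [0, -1.5000+0.8660i, -1.5000-0.8660i]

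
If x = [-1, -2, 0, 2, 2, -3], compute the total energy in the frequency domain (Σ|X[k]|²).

Parseval: Σ|x[n]|² = (1/N)Σ|X[k]|², so Σ|X[k]|² = N·Σ|x[n]|² = 6·22.0000

Σ|X[k]|² = N·Σ|x[n]|² = 6·22.0000 = 132.0000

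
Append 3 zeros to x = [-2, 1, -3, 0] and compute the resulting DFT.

Original 4-point DFT: [-4, 1-1i, -6, 1+1i]
Zero-padded 7-point DFT provides frequency interpolation.

DFT_7([x, 0, ...]) = [-4, -0.7089+2.1430i, 0.4804-2.2766i, -4.7714-2.7794i, -4.7714+2.7794i, 0.4804+2.2766i, -0.7089-2.1430i]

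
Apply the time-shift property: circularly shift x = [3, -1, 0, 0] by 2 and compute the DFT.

Time shift by 2: X_shifted[k] = ω_4^(2k) · X[k]
Shifted x = [0, 0, 3, -1]

DFT(x[n-2]) = [2, -3-1i, 4, -3+1i]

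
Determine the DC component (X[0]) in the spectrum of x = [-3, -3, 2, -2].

X[0] = Σ(n=0 to 3) x[n] · ω_4^0 = Σ x[n]
= (-3) + (-3) + (2) + (-2)

X[0] = -6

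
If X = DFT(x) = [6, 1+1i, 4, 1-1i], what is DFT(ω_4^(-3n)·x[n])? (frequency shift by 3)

Modulation property: DFT(ω_4^(-3n)·x[n]) = X[(k-3) mod 4], so circularly shift X by 3 positions.

X[k-3] = [1+1i, 4, 1-1i, 6]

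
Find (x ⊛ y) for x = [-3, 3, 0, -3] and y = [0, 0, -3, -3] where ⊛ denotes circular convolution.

(x ⊛ y)[n] = Σ(m=0 to 3) x[m] · y[(n-m) mod 4]

Computing each output sample:
(x ⊛ y)[0] = -9
(x ⊛ y)[1] = 9
(x ⊛ y)[2] = 18
(x ⊛ y)[3] = 0

x ⊛ y = [-9, 9, 18, 0]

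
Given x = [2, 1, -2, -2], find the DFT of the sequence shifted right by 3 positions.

Time shift by 3: X_shifted[k] = ω_4^(3k) · X[k]
Shifted x = [1, -2, -2, 2]

DFT(x[n-3]) = [-1, 3+4i, -1, 3-4i]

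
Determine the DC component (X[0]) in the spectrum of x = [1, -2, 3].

X[0] = Σ(n=0 to 2) x[n] · ω_3^0 = Σ x[n]
= (1) + (-2) + (3)

X[0] = 2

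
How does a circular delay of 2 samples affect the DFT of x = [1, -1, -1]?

Time shift by 2: X_shifted[k] = ω_3^(2k) · X[k]
Shifted x = [-1, -1, 1]

DFT(x[n-2]) = [-1, -1.0000+1.7321i, -1.0000-1.7321i]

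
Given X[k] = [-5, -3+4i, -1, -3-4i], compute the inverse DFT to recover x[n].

x[n] = (1/4) Σ(k=0 to 3) X[k] · e^(2πikn/4)

Computing each x[n]:
x[0] = -3
x[1] = -3
x[2] = 0
x[3] = 1

x = [-3, -3, 0, 1]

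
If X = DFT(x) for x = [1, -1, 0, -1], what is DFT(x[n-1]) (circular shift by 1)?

Time shift by 1: X_shifted[k] = ω_4^(1k) · X[k]
Shifted x = [-1, 1, -1, 0]

DFT(x[n-1]) = [-1, -1i, -3, 1i]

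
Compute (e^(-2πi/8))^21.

Since ω_8^8 = 1, powers reduce modulo 8.
21 mod 8 = 5
So ω_8^21 = ω_8^5 = e^(-2πi·5/8)

ω_8^21 = ω_8^5 = -0.7071+0.7071i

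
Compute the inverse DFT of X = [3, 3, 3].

x[n] = (1/3) Σ(k=0 to 2) X[k] · e^(2πikn/3)

Computing each x[n]:
x[0] = 3
x[1] = 0
x[2] = 0

x = [3, 0, 0]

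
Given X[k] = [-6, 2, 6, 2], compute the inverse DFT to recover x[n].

x[n] = (1/4) Σ(k=0 to 3) X[k] · e^(2πikn/4)

Computing each x[n]:
x[0] = 1
x[1] = -3
x[2] = -1
x[3] = -3

x = [1, -3, -1, -3]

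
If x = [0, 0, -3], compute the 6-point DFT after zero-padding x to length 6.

Original 3-point DFT: [-3, 1.5000-2.5981i, 1.5000+2.5981i]
Zero-padded 6-point DFT provides frequency interpolation.

DFT_6([x, 0, ...]) = [-3, 1.5000+2.5981i, 1.5000-2.5981i, -3, 1.5000+2.5981i, 1.5000-2.5981i]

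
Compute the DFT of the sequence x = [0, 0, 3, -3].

X[k] = Σ(n=0 to 3) x[n] · ω_4^(nk)
where ω_4 = e^(-2πi/4)

Computing each X[k]:
X[0] = 0
X[1] = -3-3i
X[2] = 6
X[3] = -3+3i

X = [0, -3-3i, 6, -3+3i]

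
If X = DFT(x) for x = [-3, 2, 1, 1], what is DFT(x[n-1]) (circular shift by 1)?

Time shift by 1: X_shifted[k] = ω_4^(1k) · X[k]
Shifted x = [1, -3, 2, 1]

DFT(x[n-1]) = [1, -1+4i, 5, -1-4i]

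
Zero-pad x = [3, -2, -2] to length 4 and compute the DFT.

Original 3-point DFT: [-1, 5, 5]
Zero-padded 4-point DFT provides frequency interpolation.

DFT_4([x, 0, ...]) = [-1, 5+2i, 3, 5-2i]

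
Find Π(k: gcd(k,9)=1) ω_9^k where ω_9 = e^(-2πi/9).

The primitive 9th roots of unity are ω_9^k for k coprime to 9: k ∈ {1, 2, 4, 5, 7, 8}
Their product equals the constant term of the cyclotomic polynomial Φ_9(x) up to sign.
For n ≥ 3, the product of all primitive nth roots of unity is 1. (For n=1 it is 1; for n=2 it is -1.)

1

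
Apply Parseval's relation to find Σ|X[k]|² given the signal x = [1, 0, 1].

Parseval: Σ|x[n]|² = (1/N)Σ|X[k]|², so Σ|X[k]|² = N·Σ|x[n]|² = 3·2.0000

Σ|X[k]|² = N·Σ|x[n]|² = 3·2.0000 = 6.0000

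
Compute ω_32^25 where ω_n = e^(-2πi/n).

ω_32^25 = e^(-2πi·25/32)
= cos(-2π·25/32) + i·sin(-2π·25/32)
= cos(-50π/32) + i·sin(-50π/32)

ω_32^25 = cos(-50π/32) + i·sin(-50π/32) = 0.1951+0.9808i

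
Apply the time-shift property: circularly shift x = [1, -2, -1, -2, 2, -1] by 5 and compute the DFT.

Time shift by 5: X_shifted[k] = ω_6^(5k) · X[k]
Shifted x = [-2, -1, -2, 2, -1, 1]

DFT(x[n-5]) = [-3, -2.5000+2.5981i, 1.5000+0.8660i, -7, 1.5000-0.8660i, -2.5000-2.5981i]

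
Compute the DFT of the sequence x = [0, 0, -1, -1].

X[k] = Σ(n=0 to 3) x[n] · ω_4^(nk)
where ω_4 = e^(-2πi/4)

Computing each X[k]:
X[0] = -2
X[1] = 1-1i
X[2] = 0
X[3] = 1+1i

X = [-2, 1-1i, 0, 1+1i]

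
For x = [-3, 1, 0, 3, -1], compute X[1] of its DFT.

X[1] = Σ(n=0 to 4) x[n] · ω_5^(1n) where ω_5 = e^(-2πi/5)
= (-3)·ω_5^0 + (1)·ω_5^1 + (0)·ω_5^2 + (3)·ω_5^3 + (-1)·ω_5^4

X[1] = -5.4271-0.1388i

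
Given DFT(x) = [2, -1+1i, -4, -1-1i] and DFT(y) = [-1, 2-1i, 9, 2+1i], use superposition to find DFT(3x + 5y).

By linearity: DFT(3x + 5y) = 3·DFT(x) + 5·DFT(y)
= 3·[2, -1+1i, -4, -1-1i] + 5·[-1, 2-1i, 9, 2+1i]

Computing element-wise:
Z[0] = 3·(2) + 5·(-1) = 1
Z[1] = 3·(-1+1i) + 5·(2-1i) = 7-2i
Z[2] = 3·(-4) + 5·(9) = 33
Z[3] = 3·(-1-1i) + 5·(2+1i) = 7+2i

DFT(3x + 5y) = 3·X + 5·Y = [1, 7-2i, 33, 7+2i]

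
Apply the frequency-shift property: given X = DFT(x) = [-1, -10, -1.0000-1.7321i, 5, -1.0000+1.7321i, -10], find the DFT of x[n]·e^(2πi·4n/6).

Modulation property: DFT(ω_6^(-4n)·x[n]) = X[(k-4) mod 6], so circularly shift X by 4 positions.

X[k-4] = [-1.0000-1.7321i, 5, -1.0000+1.7321i, -10, -1, -10]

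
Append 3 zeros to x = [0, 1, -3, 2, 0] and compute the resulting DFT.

Original 5-point DFT: [0, 1.1180+1.9879i, -1.1180-5.3431i, -1.1180+5.3431i, 1.1180-1.9879i]
Zero-padded 8-point DFT provides frequency interpolation.

DFT_8([x, 0, ...]) = [0, -0.7071+0.8787i, 3+1i, 0.7071-5.1213i, -6, 0.7071+5.1213i, 3-1i, -0.7071-0.8787i]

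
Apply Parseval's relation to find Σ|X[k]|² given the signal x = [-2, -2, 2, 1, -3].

Parseval: Σ|x[n]|² = (1/N)Σ|X[k]|², so Σ|X[k]|² = N·Σ|x[n]|² = 5·22.0000

Σ|X[k]|² = N·Σ|x[n]|² = 5·22.0000 = 110.0000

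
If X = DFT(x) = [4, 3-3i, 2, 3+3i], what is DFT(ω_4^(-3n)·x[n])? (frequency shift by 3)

Modulation property: DFT(ω_4^(-3n)·x[n]) = X[(k-3) mod 4], so circularly shift X by 3 positions.

X[k-3] = [3-3i, 2, 3+3i, 4]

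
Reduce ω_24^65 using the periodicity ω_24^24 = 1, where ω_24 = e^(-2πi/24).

Since ω_24^24 = 1, powers reduce modulo 24.
65 mod 24 = 17
So ω_24^65 = ω_24^17 = e^(-2πi·17/24)

ω_24^65 = ω_24^17 = -0.2588+0.9659i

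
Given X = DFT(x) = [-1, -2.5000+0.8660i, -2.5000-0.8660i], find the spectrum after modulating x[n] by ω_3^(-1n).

Modulation property: DFT(ω_3^(-1n)·x[n]) = X[(k-1) mod 3], so circularly shift X by 1 positions.

X[k-1] = [-2.5000-0.8660i, -1, -2.5000+0.8660i]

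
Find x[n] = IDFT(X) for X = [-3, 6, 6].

x[n] = (1/3) Σ(k=0 to 2) X[k] · e^(2πikn/3)

Computing each x[n]:
x[0] = 3
x[1] = -3
x[2] = -3

x = [3, -3, -3]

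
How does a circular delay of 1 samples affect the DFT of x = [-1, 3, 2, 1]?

Time shift by 1: X_shifted[k] = ω_4^(1k) · X[k]
Shifted x = [1, -1, 3, 2]

DFT(x[n-1]) = [5, -2+3i, 3, -2-3i]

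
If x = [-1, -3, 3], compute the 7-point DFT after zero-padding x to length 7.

Original 3-point DFT: [-1, -1.0000+5.1962i, -1.0000-5.1962i]
Zero-padded 7-point DFT provides frequency interpolation.

DFT_7([x, 0, ...]) = [-1, -3.5380-0.5793i, -3.0353+4.2264i, 3.5734+3.6471i, 3.5734-3.6471i, -3.0353-4.2264i, -3.5380+0.5793i]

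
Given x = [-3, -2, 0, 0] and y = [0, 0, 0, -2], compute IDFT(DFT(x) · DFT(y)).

(x ⊛ y)[n] = Σ(m=0 to 3) x[m] · y[(n-m) mod 4]

Computing each output sample:
(x ⊛ y)[0] = 4
(x ⊛ y)[1] = 0
(x ⊛ y)[2] = 0
(x ⊛ y)[3] = 6

x ⊛ y = [4, 0, 0, 6]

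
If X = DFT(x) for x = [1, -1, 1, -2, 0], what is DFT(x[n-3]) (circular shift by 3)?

Time shift by 3: X_shifted[k] = ω_5^(3k) · X[k]
Shifted x = [1, -2, 0, 1, -1]

DFT(x[n-3]) = [-1, -0.7361+1.5388i, 3.7361-0.3633i, 3.7361+0.3633i, -0.7361-1.5388i]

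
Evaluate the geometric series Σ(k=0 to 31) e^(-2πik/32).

Sum of all nth roots of unity equals 0 for n > 1 (geometric series with r ≠ 1).

0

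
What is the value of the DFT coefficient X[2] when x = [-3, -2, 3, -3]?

X[2] = Σ(n=0 to 3) x[n] · ω_4^(2n) where ω_4 = e^(-2πi/4)
= (-3)·ω_4^0 + (-2)·ω_4^2 + (3)·ω_4^4 + (-3)·ω_4^6

X[2] = 5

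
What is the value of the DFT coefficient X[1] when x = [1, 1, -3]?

X[1] = Σ(n=0 to 2) x[n] · ω_3^(1n) where ω_3 = e^(-2πi/3)
= (1)·ω_3^0 + (1)·ω_3^1 + (-3)·ω_3^2

X[1] = 2.0000-3.4641i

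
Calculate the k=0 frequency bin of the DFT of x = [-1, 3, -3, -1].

X[0] = Σ(n=0 to 3) x[n] · ω_4^0 = Σ x[n]
= (-1) + (3) + (-3) + (-1)

X[0] = -2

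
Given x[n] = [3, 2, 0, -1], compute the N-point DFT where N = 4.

X[k] = Σ(n=0 to 3) x[n] · ω_4^(nk)
where ω_4 = e^(-2πi/4)

Computing each X[k]:
X[0] = 4
X[1] = 3-3i
X[2] = 2
X[3] = 3+3i

X = [4, 3-3i, 2, 3+3i]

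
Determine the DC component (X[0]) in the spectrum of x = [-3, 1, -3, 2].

X[0] = Σ(n=0 to 3) x[n] · ω_4^0 = Σ x[n]
= (-3) + (1) + (-3) + (2)

X[0] = -3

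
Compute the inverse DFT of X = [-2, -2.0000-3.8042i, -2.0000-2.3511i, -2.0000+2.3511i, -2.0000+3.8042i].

x[n] = (1/5) Σ(k=0 to 4) X[k] · e^(2πikn/5)

Computing each x[n]:
x[0] = -2
x[1] = 2
x[2] = 0
x[3] = 0
x[4] = -2

x = [-2, 2, 0, 0, -2]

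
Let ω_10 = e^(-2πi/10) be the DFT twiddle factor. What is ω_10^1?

ω_10^1 = e^(-2πi·1/10)
= cos(-2π·1/10) + i·sin(-2π·1/10)
= cos(-2π/10) + i·sin(-2π/10)

ω_10^1 = cos(-2π/10) + i·sin(-2π/10) = 0.8090-0.5878i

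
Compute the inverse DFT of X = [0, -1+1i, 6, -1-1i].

x[n] = (1/4) Σ(k=0 to 3) X[k] · e^(2πikn/4)

Computing each x[n]:
x[0] = 1
x[1] = -2
x[2] = 2
x[3] = -1

x = [1, -2, 2, -1]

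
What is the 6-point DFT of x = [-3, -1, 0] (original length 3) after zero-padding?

Original 3-point DFT: [-4, -2.5000+0.8660i, -2.5000-0.8660i]
Zero-padded 6-point DFT provides frequency interpolation.

DFT_6([x, 0, ...]) = [-4, -3.5000+0.8660i, -2.5000+0.8660i, -2, -2.5000-0.8660i, -3.5000-0.8660i]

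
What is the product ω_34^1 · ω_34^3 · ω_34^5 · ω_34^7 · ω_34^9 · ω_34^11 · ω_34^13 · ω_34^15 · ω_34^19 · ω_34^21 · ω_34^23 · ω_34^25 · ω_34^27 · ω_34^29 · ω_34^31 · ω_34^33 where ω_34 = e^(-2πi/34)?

The primitive 34th roots of unity are ω_34^k for k coprime to 34: k ∈ {1, 3, 5, 7, 9, 11, 13, 15, 19, 21, 23, 25, 27, 29, 31, 33}
Their product equals the constant term of the cyclotomic polynomial Φ_34(x) up to sign.
For n ≥ 3, the product of all primitive nth roots of unity is 1. (For n=1 it is 1; for n=2 it is -1.)

1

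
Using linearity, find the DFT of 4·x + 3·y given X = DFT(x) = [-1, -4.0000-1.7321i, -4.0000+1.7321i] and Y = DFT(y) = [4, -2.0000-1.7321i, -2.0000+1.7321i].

By linearity: DFT(4x + 3y) = 4·DFT(x) + 3·DFT(y)
= 4·[-1, -4.0000-1.7321i, -4.0000+1.7321i] + 3·[4, -2.0000-1.7321i, -2.0000+1.7321i]

Computing element-wise:
Z[0] = 4·(-1) + 3·(4) = 8
Z[1] = 4·(-4.0000-1.7321i) + 3·(-2.0000-1.7321i) = -22.0000-12.1247i
Z[2] = 4·(-4.0000+1.7321i) + 3·(-2.0000+1.7321i) = -22.0000+12.1247i

DFT(4x + 3y) = 4·X + 3·Y = [8, -22.0000-12.1247i, -22.0000+12.1247i]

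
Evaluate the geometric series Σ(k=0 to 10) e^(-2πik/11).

Sum of all nth roots of unity equals 0 for n > 1 (geometric series with r ≠ 1).

0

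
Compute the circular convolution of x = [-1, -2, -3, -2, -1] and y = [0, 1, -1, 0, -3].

(x ⊛ y)[n] = Σ(m=0 to 4) x[m] · y[(n-m) mod 5]

Computing each output sample:
(x ⊛ y)[0] = 7
(x ⊛ y)[1] = 9
(x ⊛ y)[2] = 5
(x ⊛ y)[3] = 2
(x ⊛ y)[4] = 4

x ⊛ y = [7, 9, 5, 2, 4]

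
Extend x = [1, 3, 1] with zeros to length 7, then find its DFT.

Original 3-point DFT: [5, -1.0000-1.7321i, -1.0000+1.7321i]
Zero-padded 7-point DFT provides frequency interpolation.

DFT_7([x, 0, ...]) = [5, 2.6479-3.3204i, -0.5685-2.4909i, -1.0794-0.5198i, -1.0794+0.5198i, -0.5685+2.4909i, 2.6479+3.3204i]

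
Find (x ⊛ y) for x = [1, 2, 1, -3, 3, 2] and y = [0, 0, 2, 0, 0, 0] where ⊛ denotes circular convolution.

(x ⊛ y)[n] = Σ(m=0 to 5) x[m] · y[(n-m) mod 6]

Computing each output sample:
(x ⊛ y)[0] = 6
(x ⊛ y)[1] = 4
(x ⊛ y)[2] = 2
(x ⊛ y)[3] = 4
(x ⊛ y)[4] = 2
(x ⊛ y)[5] = -6

x ⊛ y = [6, 4, 2, 4, 2, -6]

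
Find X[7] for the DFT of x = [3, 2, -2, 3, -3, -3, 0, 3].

X[7] = Σ(n=0 to 7) x[n] · ω_8^(7n) where ω_8 = e^(-2πi/8)
= (3)·ω_8^0 + (2)·ω_8^7 + (-2)·ω_8^14 + (3)·ω_8^21 + (-3)·ω_8^28 + (-3)·ω_8^35 + (0)·ω_8^42 + (3)·ω_8^49

X[7] = 9.5355+1.5355i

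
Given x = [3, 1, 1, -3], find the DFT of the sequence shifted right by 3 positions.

Time shift by 3: X_shifted[k] = ω_4^(3k) · X[k]
Shifted x = [1, 1, -3, 3]

DFT(x[n-3]) = [2, 4+2i, -6, 4-2i]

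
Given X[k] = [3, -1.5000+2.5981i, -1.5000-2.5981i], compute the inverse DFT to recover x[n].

x[n] = (1/3) Σ(k=0 to 2) X[k] · e^(2πikn/3)

Computing each x[n]:
x[0] = 0
x[1] = 0
x[2] = 3

x = [0, 0, 3]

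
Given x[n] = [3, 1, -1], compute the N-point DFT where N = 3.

X[k] = Σ(n=0 to 2) x[n] · ω_3^(nk)
where ω_3 = e^(-2πi/3)

Computing each X[k]:
X[0] = 3
X[1] = 3.0000-1.7321i
X[2] = 3.0000+1.7321i

X = [3, 3.0000-1.7321i, 3.0000+1.7321i]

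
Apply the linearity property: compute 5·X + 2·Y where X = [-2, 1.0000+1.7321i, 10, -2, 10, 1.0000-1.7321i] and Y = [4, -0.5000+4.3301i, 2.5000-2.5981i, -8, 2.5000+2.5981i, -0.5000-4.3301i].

By linearity: DFT(5x + 2y) = 5·DFT(x) + 2·DFT(y)
= 5·[-2, 1.0000+1.7321i, 10, -2, 10, 1.0000-1.7321i] + 2·[4, -0.5000+4.3301i, 2.5000-2.5981i, -8, 2.5000+2.5981i, -0.5000-4.3301i]

Computing element-wise:
Z[0] = 5·(-2) + 2·(4) = -2
Z[1] = 5·(1.0000+1.7321i) + 2·(-0.5000+4.3301i) = 4.0000+17.3207i
Z[2] = 5·(10) + 2·(2.5000-2.5981i) = 55.0000-5.1962i
Z[3] = 5·(-2) + 2·(-8) = -26
Z[4] = 5·(10) + 2·(2.5000+2.5981i) = 55.0000+5.1962i
Z[5] = 5·(1.0000-1.7321i) + 2·(-0.5000-4.3301i) = 4.0000-17.3207i

DFT(5x + 2y) = 5·X + 2·Y = [-2, 4.0000+17.3207i, 55.0000-5.1962i, -26, 55.0000+5.1962i, 4.0000-17.3207i]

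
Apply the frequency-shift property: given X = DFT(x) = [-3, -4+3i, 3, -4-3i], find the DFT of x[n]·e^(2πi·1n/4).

Modulation property: DFT(ω_4^(-1n)·x[n]) = X[(k-1) mod 4], so circularly shift X by 1 positions.

X[k-1] = [-4-3i, -3, -4+3i, 3]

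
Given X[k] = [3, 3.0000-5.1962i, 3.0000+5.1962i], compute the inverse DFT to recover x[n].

x[n] = (1/3) Σ(k=0 to 2) X[k] · e^(2πikn/3)

Computing each x[n]:
x[0] = 3
x[1] = 3
x[2] = -3

x = [3, 3, -3]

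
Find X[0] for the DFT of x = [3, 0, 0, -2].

X[0] = Σ(n=0 to 3) x[n] · ω_4^0 = Σ x[n]
= (3) + (0) + (0) + (-2)

X[0] = 1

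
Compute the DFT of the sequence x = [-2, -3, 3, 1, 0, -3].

X[k] = Σ(n=0 to 5) x[n] · ω_6^(nk)
where ω_6 = e^(-2πi/6)

Computing each X[k]:
X[0] = -4
X[1] = -7.5000-2.5981i
X[2] = 0.5000+2.5981i
X[3] = 6
X[4] = 0.5000-2.5981i
X[5] = -7.5000+2.5981i

X = [-4, -7.5000-2.5981i, 0.5000+2.5981i, 6, 0.5000-2.5981i, -7.5000+2.5981i]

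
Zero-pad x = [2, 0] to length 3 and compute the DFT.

Original 2-point DFT: [2, 2]
Zero-padded 3-point DFT provides frequency interpolation.

DFT_3([x, 0, ...]) = [2, 2, 2]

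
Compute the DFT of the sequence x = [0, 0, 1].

X[k] = Σ(n=0 to 2) x[n] · ω_3^(nk)
where ω_3 = e^(-2πi/3)

Computing each X[k]:
X[0] = 1
X[1] = -0.5000+0.8660i
X[2] = -0.5000-0.8660i

X = [1, -0.5000+0.8660i, -0.5000-0.8660i]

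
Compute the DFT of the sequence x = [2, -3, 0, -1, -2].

X[k] = Σ(n=0 to 4) x[n] · ω_5^(nk)
where ω_5 = e^(-2πi/5)

Computing each X[k]:
X[0] = -4
X[1] = 1.2639+0.3633i
X[2] = 5.7361+1.5388i
X[3] = 5.7361-1.5388i
X[4] = 1.2639-0.3633i

X = [-4, 1.2639+0.3633i, 5.7361+1.5388i, 5.7361-1.5388i, 1.2639-0.3633i]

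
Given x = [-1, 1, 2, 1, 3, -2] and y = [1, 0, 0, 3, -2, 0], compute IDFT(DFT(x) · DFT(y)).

(x ⊛ y)[n] = Σ(m=0 to 5) x[m] · y[(n-m) mod 6]

Computing each output sample:
(x ⊛ y)[0] = -2
(x ⊛ y)[1] = 8
(x ⊛ y)[2] = -10
(x ⊛ y)[3] = 2
(x ⊛ y)[4] = 8
(x ⊛ y)[5] = 2

x ⊛ y = [-2, 8, -10, 2, 8, 2]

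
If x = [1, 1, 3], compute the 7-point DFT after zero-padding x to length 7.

Original 3-point DFT: [5, -1.0000+1.7321i, -1.0000-1.7321i]
Zero-padded 7-point DFT provides frequency interpolation.

DFT_7([x, 0, ...]) = [5, 0.9559-3.7066i, -1.9254+0.3267i, 1.9695+1.9116i, 1.9695-1.9116i, -1.9254-0.3267i, 0.9559+3.7066i]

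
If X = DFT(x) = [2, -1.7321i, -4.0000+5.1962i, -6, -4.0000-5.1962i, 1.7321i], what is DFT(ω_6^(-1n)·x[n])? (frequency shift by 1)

Modulation property: DFT(ω_6^(-1n)·x[n]) = X[(k-1) mod 6], so circularly shift X by 1 positions.

X[k-1] = [1.7321i, 2, -1.7321i, -4.0000+5.1962i, -6, -4.0000-5.1962i]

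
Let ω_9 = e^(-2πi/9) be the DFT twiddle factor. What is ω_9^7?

ω_9^7 = e^(-2πi·7/9)
= cos(-2π·7/9) + i·sin(-2π·7/9)
= cos(-14π/9) + i·sin(-14π/9)

ω_9^7 = cos(-14π/9) + i·sin(-14π/9) = 0.1736+0.9848i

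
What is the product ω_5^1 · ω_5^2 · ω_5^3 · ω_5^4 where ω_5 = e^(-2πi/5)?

The primitive 5th roots of unity are ω_5^k for k coprime to 5: k ∈ {1, 2, 3, 4}
Their product equals the constant term of the cyclotomic polynomial Φ_5(x) up to sign.
For n ≥ 3, the product of all primitive nth roots of unity is 1. (For n=1 it is 1; for n=2 it is -1.)

1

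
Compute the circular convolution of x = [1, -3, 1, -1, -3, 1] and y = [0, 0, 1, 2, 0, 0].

(x ⊛ y)[n] = Σ(m=0 to 5) x[m] · y[(n-m) mod 6]

Computing each output sample:
(x ⊛ y)[0] = -5
(x ⊛ y)[1] = -5
(x ⊛ y)[2] = 3
(x ⊛ y)[3] = -1
(x ⊛ y)[4] = -5
(x ⊛ y)[5] = 1

x ⊛ y = [-5, -5, 3, -1, -5, 1]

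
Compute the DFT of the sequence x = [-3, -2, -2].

X[k] = Σ(n=0 to 2) x[n] · ω_3^(nk)
where ω_3 = e^(-2πi/3)

Computing each X[k]:
X[0] = -7
X[1] = -1
X[2] = -1

X = [-7, -1, -1]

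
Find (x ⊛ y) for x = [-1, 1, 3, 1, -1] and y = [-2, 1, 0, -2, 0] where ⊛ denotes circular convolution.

(x ⊛ y)[n] = Σ(m=0 to 4) x[m] · y[(n-m) mod 5]

Computing each output sample:
(x ⊛ y)[0] = -5
(x ⊛ y)[1] = -5
(x ⊛ y)[2] = -3
(x ⊛ y)[3] = 3
(x ⊛ y)[4] = 1

x ⊛ y = [-5, -5, -3, 3, 1]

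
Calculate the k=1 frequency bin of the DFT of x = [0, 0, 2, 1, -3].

X[1] = Σ(n=0 to 4) x[n] · ω_5^(1n) where ω_5 = e^(-2πi/5)
= (0)·ω_5^0 + (0)·ω_5^1 + (2)·ω_5^2 + (1)·ω_5^3 + (-3)·ω_5^4

X[1] = -3.3541-3.4410i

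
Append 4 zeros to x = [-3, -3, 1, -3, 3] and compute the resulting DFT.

Original 5-point DFT: [-5, -1.3820+3.3552i, -3.6180+7.3309i, -3.6180-7.3309i, -1.3820-3.3552i]
Zero-padded 9-point DFT provides frequency interpolation.

DFT_9([x, 0, ...]) = [-5, -6.4436+2.5156i, -0.6625+1.9427i, -6.5000+0.8660i, 2.6061+7.2213i, 2.6061-7.2213i, -6.5000-0.8660i, -0.6625-1.9427i, -6.4436-2.5156i]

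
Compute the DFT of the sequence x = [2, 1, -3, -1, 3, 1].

X[k] = Σ(n=0 to 5) x[n] · ω_6^(nk)
where ω_6 = e^(-2πi/6)

Computing each X[k]:
X[0] = 3
X[1] = 4.0000+5.1962i
X[2] = -5.1962i
X[3] = 1
X[4] = 5.1962i
X[5] = 4.0000-5.1962i

X = [3, 4.0000+5.1962i, -5.1962i, 1, 5.1962i, 4.0000-5.1962i]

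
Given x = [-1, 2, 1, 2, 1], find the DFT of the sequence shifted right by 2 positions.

Time shift by 2: X_shifted[k] = ω_5^(2k) · X[k]
Shifted x = [2, 1, -1, 2, 1]

DFT(x[n-2]) = [5, 1.8090+1.7634i, 0.6910-2.8532i, 0.6910+2.8532i, 1.8090-1.7634i]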